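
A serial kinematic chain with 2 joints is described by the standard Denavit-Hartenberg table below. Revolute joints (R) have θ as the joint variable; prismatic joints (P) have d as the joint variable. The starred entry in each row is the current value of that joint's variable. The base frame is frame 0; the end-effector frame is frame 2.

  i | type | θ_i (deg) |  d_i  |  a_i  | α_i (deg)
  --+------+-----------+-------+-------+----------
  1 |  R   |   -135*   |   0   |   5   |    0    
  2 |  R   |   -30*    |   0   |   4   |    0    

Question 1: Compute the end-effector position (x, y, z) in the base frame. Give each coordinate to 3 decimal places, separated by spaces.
after link 1: o_1 = (-3.5355, -3.5355, 0.0000)
after link 2: o_2 = (-7.3992, -4.5708, 0.0000)

-7.399 -4.571 0.000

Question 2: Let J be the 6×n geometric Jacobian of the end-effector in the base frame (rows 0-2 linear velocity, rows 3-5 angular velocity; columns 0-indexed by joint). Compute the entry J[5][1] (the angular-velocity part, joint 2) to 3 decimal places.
axis z_1 = (0.0000,0.0000,1.0000); lever o_n−o_1 = (-3.8637,-1.0353,0.0000)
cross product → J_v[:, 1] = (1.0353,-3.8637,0.0000)
J_ω[:, 1] = z_1
entry J[5][1] = 1.0000

1.000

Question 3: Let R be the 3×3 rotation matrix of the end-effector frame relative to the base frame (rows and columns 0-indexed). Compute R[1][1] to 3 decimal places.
-0.966

End-effector y-axis (col 1 of R) = (0.2588,-0.9659,0.0000)
R[1][1] = -0.9659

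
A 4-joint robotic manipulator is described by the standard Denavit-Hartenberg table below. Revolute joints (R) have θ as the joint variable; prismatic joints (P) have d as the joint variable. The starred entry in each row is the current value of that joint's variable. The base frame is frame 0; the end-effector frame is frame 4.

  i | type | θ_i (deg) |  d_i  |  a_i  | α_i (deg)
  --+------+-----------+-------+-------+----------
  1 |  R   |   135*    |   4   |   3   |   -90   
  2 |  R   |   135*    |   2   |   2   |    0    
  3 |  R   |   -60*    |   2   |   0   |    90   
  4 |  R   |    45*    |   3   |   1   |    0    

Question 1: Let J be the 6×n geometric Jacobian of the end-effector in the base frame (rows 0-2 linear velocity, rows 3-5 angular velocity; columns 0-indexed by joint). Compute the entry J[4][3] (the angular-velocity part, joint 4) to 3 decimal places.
0.683

axis z_3 = (-0.6830,0.6830,0.2588); lever o_n−o_3 = (-2.6784,1.6784,0.0934)
cross product → J_v[:, 3] = (-0.3706,-0.6294,0.6830)
J_ω[:, 3] = z_3
entry J[4][3] = 0.6830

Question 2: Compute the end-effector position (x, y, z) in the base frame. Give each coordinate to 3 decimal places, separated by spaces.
after link 1: o_1 = (-2.1213, 2.1213, 4.0000)
after link 2: o_2 = (-2.5355, -0.2929, 2.5858)
after link 3: o_3 = (-3.9497, -1.7071, 2.5858)
after link 4: o_4 = (-6.6282, -0.0287, 2.6792)

-6.628 -0.029 2.679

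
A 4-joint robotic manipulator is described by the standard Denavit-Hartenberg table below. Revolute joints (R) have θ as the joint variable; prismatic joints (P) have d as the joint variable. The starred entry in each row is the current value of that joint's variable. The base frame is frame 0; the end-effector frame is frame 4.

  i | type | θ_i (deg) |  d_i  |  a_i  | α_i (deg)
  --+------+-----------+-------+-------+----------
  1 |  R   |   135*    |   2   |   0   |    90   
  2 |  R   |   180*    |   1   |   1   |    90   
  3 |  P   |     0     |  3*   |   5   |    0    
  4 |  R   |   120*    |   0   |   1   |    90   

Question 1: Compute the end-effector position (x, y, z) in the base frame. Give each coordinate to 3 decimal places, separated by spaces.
5.209 -2.570 5.000

after link 1: o_1 = (0.0000, 0.0000, 2.0000)
after link 2: o_2 = (1.4142, -0.0000, 2.0000)
after link 3: o_3 = (4.9497, -3.5355, 5.0000)
after link 4: o_4 = (5.2086, -2.5696, 5.0000)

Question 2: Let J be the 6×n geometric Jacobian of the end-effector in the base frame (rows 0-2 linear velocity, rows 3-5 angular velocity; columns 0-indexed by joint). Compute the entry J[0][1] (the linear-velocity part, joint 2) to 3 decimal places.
axis z_1 = (0.7071,0.7071,0.0000); lever o_n−o_1 = (5.2086,-2.5696,3.0000)
cross product → J_v[:, 1] = (2.1213,-2.1213,-5.5000)
J_ω[:, 1] = z_1
entry J[0][1] = 2.1213

2.121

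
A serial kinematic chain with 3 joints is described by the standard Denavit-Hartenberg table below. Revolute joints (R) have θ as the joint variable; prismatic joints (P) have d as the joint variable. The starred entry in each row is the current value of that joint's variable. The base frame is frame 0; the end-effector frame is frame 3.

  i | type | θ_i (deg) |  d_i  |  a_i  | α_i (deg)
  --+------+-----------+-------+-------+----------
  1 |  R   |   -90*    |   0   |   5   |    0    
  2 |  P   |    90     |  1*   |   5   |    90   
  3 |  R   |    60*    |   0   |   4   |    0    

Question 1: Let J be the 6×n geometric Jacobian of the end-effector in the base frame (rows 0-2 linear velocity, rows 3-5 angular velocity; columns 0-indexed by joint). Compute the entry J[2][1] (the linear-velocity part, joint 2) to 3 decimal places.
prismatic axis z_1 = (0.0000,0.0000,1.0000)
J_v[:, 1] = z_1; J_ω[:, 1] = (0,0,0)
entry J[2][1] = 1.0000

1.000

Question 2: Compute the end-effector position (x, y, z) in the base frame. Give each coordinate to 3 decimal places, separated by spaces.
7.000 -5.000 4.464

after link 1: o_1 = (0.0000, -5.0000, 0.0000)
after link 2: o_2 = (5.0000, -5.0000, 1.0000)
after link 3: o_3 = (7.0000, -5.0000, 4.4641)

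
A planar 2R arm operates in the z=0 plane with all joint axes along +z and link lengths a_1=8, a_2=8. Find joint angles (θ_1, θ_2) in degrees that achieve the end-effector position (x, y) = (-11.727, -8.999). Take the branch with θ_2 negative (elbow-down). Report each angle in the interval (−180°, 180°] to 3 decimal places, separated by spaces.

-119.997 -45.003

cos θ_2 = (218.5045−8²−8²)/(2·8·8) = 0.7071; θ_2 = -45.0033° (elbow-down)
β = atan2(-8.9990,-11.7270) = -142.4983°; ψ = atan2(-5.6572,13.6565) = -22.5016°
θ_1 = β − ψ = -119.9967°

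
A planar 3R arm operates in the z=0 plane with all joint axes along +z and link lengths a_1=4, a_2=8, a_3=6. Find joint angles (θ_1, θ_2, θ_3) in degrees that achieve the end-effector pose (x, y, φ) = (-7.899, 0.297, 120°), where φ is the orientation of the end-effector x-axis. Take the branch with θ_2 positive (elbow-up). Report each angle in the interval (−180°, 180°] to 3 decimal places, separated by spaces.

135.003 119.998 -135.001

wrist centre = target − a_3·(cos φ, sin φ) = (-4.8990, -4.8992)
cos θ_2 = (48.0019−4²−8²)/(2·4·8) = -0.5000; θ_2 = 119.9980° (elbow-up)
β = atan2(-4.8992,-4.8990) = -134.9991°; ψ = atan2(6.9283,0.0002) = 89.9980°
θ_1 = β − ψ = -224.9971°
θ_3 = φ − θ_1 − θ_2 = -135.0009° (wrapped to (-180°,180°])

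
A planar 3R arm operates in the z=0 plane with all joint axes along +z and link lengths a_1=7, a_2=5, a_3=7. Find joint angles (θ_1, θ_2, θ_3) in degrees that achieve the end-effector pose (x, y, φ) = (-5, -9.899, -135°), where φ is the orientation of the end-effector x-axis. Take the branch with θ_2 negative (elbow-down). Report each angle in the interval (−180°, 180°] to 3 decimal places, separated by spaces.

-45.000 -135.006 45.006

wrist centre = target − a_3·(cos φ, sin φ) = (-0.0503, -4.9493)
cos θ_2 = (24.4976−7²−5²)/(2·7·5) = -0.7072; θ_2 = -135.0057° (elbow-down)
β = atan2(-4.9493,-0.0503) = -90.5817°; ψ = atan2(-3.5352,3.4641) = -45.5817°
θ_1 = β − ψ = -45.0000°
θ_3 = φ − θ_1 − θ_2 = 45.0057° (wrapped to (-180°,180°])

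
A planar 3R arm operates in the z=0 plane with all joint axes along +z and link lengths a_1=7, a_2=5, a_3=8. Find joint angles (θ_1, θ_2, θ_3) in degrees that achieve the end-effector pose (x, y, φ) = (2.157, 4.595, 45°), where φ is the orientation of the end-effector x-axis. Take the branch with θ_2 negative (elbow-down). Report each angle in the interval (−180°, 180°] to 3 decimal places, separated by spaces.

-120.005 -150.003 -44.992

wrist centre = target − a_3·(cos φ, sin φ) = (-3.4999, -1.0619)
cos θ_2 = (13.3765−7²−5²)/(2·7·5) = -0.8660; θ_2 = -150.0028° (elbow-down)
β = atan2(-1.0619,-3.4999) = -163.1222°; ψ = atan2(-2.4998,2.6698) = -43.1169°
θ_1 = β − ψ = -120.0053°
θ_3 = φ − θ_1 − θ_2 = -44.9919° (wrapped to (-180°,180°])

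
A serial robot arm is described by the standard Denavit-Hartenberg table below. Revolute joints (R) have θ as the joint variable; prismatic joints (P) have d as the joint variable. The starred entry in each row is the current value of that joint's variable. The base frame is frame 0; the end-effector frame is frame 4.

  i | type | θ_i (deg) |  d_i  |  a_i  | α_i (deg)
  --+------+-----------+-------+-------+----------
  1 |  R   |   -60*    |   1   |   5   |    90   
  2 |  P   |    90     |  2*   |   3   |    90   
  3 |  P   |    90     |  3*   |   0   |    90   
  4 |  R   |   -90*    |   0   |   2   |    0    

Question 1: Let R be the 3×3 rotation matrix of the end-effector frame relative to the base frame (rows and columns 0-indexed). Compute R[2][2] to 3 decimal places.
End-effector z-axis (col 2 of R) = (0.0000,-0.0000,1.0000)
R[2][2] = 1.0000

1.000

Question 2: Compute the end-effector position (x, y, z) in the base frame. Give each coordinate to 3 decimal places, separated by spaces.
1.268 -6.196 4.000

after link 1: o_1 = (2.5000, -4.3301, 1.0000)
after link 2: o_2 = (0.7679, -5.3301, 4.0000)
after link 3: o_3 = (2.2679, -7.9282, 4.0000)
after link 4: o_4 = (1.2679, -6.1962, 4.0000)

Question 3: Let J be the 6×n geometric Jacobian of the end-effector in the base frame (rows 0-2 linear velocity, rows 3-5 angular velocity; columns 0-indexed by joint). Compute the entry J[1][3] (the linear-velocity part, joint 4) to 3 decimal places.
axis z_3 = (0.0000,-0.0000,1.0000); lever o_n−o_3 = (-1.0000,1.7321,0.0000)
cross product → J_v[:, 3] = (-1.7321,-1.0000,0.0000)
J_ω[:, 3] = z_3
entry J[1][3] = -1.0000

-1.000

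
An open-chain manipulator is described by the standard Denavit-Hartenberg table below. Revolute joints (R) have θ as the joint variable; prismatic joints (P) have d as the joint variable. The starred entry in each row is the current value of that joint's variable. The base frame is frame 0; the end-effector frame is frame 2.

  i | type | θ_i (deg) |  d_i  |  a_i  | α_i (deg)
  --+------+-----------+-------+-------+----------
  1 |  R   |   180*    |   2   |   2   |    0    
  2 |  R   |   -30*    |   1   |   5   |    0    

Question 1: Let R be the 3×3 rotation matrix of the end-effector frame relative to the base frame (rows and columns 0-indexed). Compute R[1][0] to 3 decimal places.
0.500

End-effector x-axis (col 0 of R) = (-0.8660,0.5000,0.0000)
R[1][0] = 0.5000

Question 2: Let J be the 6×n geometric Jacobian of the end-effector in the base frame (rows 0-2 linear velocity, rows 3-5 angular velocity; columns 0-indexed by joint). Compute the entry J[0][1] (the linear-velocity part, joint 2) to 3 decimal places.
axis z_1 = (0.0000,0.0000,1.0000); lever o_n−o_1 = (-4.3301,2.5000,1.0000)
cross product → J_v[:, 1] = (-2.5000,-4.3301,0.0000)
J_ω[:, 1] = z_1
entry J[0][1] = -2.5000

-2.500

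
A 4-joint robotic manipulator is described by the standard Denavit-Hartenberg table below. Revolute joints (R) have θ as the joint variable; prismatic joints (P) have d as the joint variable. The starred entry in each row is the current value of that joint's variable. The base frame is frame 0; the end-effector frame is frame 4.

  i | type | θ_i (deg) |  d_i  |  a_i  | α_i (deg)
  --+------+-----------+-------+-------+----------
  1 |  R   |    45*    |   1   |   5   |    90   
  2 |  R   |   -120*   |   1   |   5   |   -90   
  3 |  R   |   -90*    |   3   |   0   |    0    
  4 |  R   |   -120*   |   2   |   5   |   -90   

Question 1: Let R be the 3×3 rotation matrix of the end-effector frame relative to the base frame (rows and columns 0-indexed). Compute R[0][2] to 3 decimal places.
End-effector z-axis (col 2 of R) = (0.7891,-0.4356,0.4330)
R[0][2] = 0.7891

0.789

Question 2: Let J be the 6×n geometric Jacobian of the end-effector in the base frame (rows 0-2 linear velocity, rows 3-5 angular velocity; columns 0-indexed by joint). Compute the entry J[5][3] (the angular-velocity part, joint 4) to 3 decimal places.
axis z_3 = (0.6124,0.6124,-0.5000); lever o_n−o_3 = (0.9879,4.5234,2.7500)
cross product → J_v[:, 3] = (3.9457,-2.1780,2.1651)
J_ω[:, 3] = z_3
entry J[5][3] = -0.5000

-0.500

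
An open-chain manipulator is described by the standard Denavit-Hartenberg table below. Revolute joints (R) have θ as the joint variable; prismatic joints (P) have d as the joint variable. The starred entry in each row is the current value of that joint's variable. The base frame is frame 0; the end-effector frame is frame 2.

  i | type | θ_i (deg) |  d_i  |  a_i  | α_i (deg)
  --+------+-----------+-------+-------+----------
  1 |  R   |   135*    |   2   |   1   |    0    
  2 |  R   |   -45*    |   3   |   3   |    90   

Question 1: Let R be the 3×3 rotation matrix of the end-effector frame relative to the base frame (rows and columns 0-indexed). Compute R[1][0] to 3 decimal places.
1.000

End-effector x-axis (col 0 of R) = (0.0000,1.0000,0.0000)
R[1][0] = 1.0000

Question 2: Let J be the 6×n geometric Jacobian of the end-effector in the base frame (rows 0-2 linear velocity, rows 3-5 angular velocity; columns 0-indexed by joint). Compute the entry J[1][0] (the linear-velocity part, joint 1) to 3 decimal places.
axis z_0 = ẑ; lever o_n−o_0 = (-0.7071,3.7071,5.0000)
cross product → J_v[:, 0] = (-3.7071,-0.7071,0.0000)
J_ω[:, 0] = z_0
entry J[1][0] = -0.7071

-0.707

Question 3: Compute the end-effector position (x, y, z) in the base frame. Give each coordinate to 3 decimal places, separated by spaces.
-0.707 3.707 5.000

after link 1: o_1 = (-0.7071, 0.7071, 2.0000)
after link 2: o_2 = (-0.7071, 3.7071, 5.0000)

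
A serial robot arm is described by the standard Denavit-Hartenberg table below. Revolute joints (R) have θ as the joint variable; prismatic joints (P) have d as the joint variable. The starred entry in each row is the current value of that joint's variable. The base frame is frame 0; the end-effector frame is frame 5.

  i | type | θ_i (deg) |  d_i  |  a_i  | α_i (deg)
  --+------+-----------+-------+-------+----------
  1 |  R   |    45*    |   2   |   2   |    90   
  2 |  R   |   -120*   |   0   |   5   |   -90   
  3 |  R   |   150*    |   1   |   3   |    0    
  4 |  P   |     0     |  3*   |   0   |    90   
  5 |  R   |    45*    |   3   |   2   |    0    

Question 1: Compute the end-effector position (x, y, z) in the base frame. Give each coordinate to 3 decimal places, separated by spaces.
after link 1: o_1 = (1.4142, 1.4142, 2.0000)
after link 2: o_2 = (-0.3536, -0.3536, -2.3301)
after link 3: o_3 = (0.1167, 2.2380, -0.5801)
after link 4: o_4 = (1.9538, 4.0752, -2.0801)
after link 5: o_5 = (0.3854, 7.1810, -3.0256)

0.385 7.181 -3.026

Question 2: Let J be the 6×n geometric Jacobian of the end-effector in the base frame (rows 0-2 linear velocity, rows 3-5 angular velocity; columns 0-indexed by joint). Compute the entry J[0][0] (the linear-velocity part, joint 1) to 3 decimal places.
-7.181

axis z_0 = ẑ; lever o_n−o_0 = (0.3854,7.1810,-3.0256)
cross product → J_v[:, 0] = (-7.1810,0.3854,0.0000)
J_ω[:, 0] = z_0
entry J[0][0] = -7.1810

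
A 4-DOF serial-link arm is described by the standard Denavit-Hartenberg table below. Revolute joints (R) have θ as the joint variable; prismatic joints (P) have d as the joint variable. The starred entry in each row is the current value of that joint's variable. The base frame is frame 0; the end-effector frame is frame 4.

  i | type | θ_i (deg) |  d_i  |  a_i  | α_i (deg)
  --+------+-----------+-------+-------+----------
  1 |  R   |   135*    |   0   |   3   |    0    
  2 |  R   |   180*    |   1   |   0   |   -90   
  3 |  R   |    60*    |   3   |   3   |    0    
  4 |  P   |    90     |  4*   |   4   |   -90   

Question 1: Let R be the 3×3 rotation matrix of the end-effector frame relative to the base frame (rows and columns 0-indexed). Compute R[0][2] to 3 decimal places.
-0.354

End-effector z-axis (col 2 of R) = (-0.3536,0.3536,0.8660)
R[0][2] = -0.3536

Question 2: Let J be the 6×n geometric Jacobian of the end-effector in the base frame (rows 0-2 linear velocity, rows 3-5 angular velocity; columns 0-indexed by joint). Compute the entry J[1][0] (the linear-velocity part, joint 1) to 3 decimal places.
1.440

axis z_0 = ẑ; lever o_n−o_0 = (1.4396,8.4599,-3.5981)
cross product → J_v[:, 0] = (-8.4599,1.4396,0.0000)
J_ω[:, 0] = z_0
entry J[1][0] = 1.4396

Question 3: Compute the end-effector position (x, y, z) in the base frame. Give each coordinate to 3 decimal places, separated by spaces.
1.440 8.460 -3.598

after link 1: o_1 = (-2.1213, 2.1213, 0.0000)
after link 2: o_2 = (-2.1213, 2.1213, 1.0000)
after link 3: o_3 = (1.0607, 3.1820, -1.5981)
after link 4: o_4 = (1.4396, 8.4599, -3.5981)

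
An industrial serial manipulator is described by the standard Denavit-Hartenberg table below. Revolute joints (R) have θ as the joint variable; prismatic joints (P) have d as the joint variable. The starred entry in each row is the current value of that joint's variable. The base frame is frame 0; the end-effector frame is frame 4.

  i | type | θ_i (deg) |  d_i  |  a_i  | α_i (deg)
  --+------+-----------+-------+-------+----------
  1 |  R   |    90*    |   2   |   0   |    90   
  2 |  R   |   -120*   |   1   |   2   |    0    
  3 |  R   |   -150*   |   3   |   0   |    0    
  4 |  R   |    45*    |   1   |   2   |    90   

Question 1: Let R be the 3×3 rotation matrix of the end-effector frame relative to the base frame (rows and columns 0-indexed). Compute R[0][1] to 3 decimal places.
1.000

End-effector y-axis (col 1 of R) = (1.0000,-0.0000,0.0000)
R[0][1] = 1.0000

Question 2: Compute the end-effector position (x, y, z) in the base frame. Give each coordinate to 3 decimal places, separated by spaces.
after link 1: o_1 = (0.0000, 0.0000, 2.0000)
after link 2: o_2 = (1.0000, -1.0000, 0.2679)
after link 3: o_3 = (4.0000, -1.0000, 0.2679)
after link 4: o_4 = (5.0000, -2.4142, 1.6822)

5.000 -2.414 1.682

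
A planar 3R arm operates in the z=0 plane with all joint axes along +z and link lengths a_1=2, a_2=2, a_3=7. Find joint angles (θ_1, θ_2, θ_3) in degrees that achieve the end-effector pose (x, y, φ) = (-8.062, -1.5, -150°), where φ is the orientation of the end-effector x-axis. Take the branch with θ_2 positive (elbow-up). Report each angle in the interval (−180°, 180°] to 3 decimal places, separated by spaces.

89.995 90.005 30.000

wrist centre = target − a_3·(cos φ, sin φ) = (-1.9998, 2.0000)
cos θ_2 = (7.9993−2²−2²)/(2·2·2) = -0.0001; θ_2 = 90.0051° (elbow-up)
β = atan2(2.0000,-1.9998) = 134.9975°; ψ = atan2(2.0000,1.9998) = 45.0025°
θ_1 = β − ψ = 89.9949°
θ_3 = φ − θ_1 − θ_2 = 30.0000° (wrapped to (-180°,180°])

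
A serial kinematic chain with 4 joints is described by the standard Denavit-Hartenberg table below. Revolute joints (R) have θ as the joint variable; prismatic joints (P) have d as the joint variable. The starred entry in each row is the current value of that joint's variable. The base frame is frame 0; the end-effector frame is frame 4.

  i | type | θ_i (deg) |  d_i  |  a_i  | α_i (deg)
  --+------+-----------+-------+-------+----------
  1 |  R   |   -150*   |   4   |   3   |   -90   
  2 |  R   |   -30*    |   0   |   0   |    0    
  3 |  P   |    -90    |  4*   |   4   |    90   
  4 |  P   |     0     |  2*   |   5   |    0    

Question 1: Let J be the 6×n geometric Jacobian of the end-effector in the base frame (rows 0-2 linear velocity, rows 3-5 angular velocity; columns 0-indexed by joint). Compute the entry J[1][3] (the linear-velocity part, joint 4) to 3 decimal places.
prismatic axis z_3 = (0.7500,0.4330,-0.5000)
J_v[:, 3] = z_3; J_ω[:, 3] = (0,0,0)
entry J[1][3] = 0.4330

0.433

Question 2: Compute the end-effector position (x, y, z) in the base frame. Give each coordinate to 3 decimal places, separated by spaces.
4.799 -1.848 10.794

after link 1: o_1 = (-2.5981, -1.5000, 4.0000)
after link 2: o_2 = (-2.5981, -1.5000, 4.0000)
after link 3: o_3 = (1.1340, -3.9641, 7.4641)
after link 4: o_4 = (4.7990, -1.8481, 10.7942)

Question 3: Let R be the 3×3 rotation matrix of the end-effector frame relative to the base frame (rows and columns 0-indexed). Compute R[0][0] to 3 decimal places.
0.433

End-effector x-axis (col 0 of R) = (0.4330,0.2500,0.8660)
R[0][0] = 0.4330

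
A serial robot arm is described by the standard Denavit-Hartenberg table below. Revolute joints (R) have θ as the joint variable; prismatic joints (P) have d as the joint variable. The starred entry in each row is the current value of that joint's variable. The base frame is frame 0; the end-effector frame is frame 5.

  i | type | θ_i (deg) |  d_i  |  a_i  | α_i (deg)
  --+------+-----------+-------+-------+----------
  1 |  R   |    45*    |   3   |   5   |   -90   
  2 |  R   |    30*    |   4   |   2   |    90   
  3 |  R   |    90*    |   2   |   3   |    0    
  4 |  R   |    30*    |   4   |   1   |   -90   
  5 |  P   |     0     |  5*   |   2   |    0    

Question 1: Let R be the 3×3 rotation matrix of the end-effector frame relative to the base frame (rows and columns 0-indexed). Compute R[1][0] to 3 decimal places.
End-effector x-axis (col 0 of R) = (-0.9186,0.3062,0.2500)
R[1][0] = 0.3062

0.306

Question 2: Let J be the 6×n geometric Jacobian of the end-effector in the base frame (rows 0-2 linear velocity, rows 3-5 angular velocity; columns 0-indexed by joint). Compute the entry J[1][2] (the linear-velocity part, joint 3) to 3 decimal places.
-6.020

axis z_2 = (0.3536,0.3536,0.8660); lever o_n−o_2 = (-3.6396,0.7418,8.1112)
cross product → J_v[:, 2] = (2.2253,-6.0197,1.5490)
J_ω[:, 2] = z_2
entry J[1][2] = -6.0197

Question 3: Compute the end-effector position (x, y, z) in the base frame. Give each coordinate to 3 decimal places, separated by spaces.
-1.708 8.330 10.111

after link 1: o_1 = (3.5355, 3.5355, 3.0000)
after link 2: o_2 = (1.9319, 7.5887, 2.0000)
after link 3: o_3 = (0.5176, 10.4171, 3.7321)
after link 4: o_4 = (1.0133, 12.1375, 7.4462)
after link 5: o_5 = (-1.7077, 8.3305, 10.1112)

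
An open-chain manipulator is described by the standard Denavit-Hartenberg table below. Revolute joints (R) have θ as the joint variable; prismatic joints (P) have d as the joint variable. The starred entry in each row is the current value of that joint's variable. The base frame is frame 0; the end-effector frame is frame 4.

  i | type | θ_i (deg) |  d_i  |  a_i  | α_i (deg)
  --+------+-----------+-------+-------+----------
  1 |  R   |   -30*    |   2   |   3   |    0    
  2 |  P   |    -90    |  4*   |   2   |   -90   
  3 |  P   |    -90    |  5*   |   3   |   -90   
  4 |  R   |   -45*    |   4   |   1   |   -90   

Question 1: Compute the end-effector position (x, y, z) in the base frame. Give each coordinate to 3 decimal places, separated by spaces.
4.541 -9.550 9.707

after link 1: o_1 = (2.5981, -1.5000, 2.0000)
after link 2: o_2 = (1.5981, -3.2321, 6.0000)
after link 3: o_3 = (5.9282, -5.7321, 9.0000)
after link 4: o_4 = (4.5406, -9.5497, 9.7071)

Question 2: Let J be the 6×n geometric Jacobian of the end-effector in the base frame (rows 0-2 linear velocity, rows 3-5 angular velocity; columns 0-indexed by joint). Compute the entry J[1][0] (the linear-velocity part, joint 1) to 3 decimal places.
4.541

axis z_0 = ẑ; lever o_n−o_0 = (4.5406,-9.5497,9.7071)
cross product → J_v[:, 0] = (9.5497,4.5406,-0.0000)
J_ω[:, 0] = z_0
entry J[1][0] = 4.5406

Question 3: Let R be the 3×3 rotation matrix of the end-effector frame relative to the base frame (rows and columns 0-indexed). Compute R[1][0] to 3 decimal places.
End-effector x-axis (col 0 of R) = (0.6124,-0.3536,0.7071)
R[1][0] = -0.3536

-0.354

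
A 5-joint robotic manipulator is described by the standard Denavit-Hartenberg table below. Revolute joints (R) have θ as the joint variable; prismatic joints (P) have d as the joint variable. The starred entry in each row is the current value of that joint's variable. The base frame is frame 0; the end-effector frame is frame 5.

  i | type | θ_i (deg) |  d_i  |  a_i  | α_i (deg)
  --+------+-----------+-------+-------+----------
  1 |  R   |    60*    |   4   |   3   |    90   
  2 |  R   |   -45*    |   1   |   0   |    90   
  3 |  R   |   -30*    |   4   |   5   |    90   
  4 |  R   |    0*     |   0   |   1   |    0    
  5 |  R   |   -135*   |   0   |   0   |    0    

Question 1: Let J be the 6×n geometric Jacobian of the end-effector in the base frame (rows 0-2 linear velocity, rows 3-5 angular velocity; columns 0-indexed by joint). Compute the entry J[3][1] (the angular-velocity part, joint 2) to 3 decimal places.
axis z_1 = (0.8660,-0.5000,0.0000); lever o_n−o_1 = (-1.3091,1.7325,-6.5027)
cross product → J_v[:, 1] = (3.2513,5.6315,0.8458)
J_ω[:, 1] = z_1
entry J[3][1] = 0.8660

0.866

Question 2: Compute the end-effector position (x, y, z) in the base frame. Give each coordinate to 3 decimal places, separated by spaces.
after link 1: o_1 = (1.5000, 2.5981, 4.0000)
after link 2: o_2 = (2.3660, 2.0981, 4.0000)
after link 3: o_3 = (0.3177, 3.5502, -1.8903)
after link 4: o_4 = (0.1909, 4.3306, -2.5027)
after link 5: o_5 = (0.1909, 4.3306, -2.5027)

0.191 4.331 -2.503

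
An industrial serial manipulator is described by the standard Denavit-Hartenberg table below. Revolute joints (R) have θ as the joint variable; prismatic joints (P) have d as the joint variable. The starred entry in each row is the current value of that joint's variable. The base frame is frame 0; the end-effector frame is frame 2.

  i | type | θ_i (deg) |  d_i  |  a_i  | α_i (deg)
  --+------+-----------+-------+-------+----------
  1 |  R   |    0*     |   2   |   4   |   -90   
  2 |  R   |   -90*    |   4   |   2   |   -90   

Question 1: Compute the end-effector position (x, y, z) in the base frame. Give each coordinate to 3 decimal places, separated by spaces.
after link 1: o_1 = (4.0000, 0.0000, 2.0000)
after link 2: o_2 = (4.0000, 4.0000, 4.0000)

4.000 4.000 4.000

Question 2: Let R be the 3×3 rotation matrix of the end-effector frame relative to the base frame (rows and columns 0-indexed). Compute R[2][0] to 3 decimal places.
1.000

End-effector x-axis (col 0 of R) = (0.0000,-0.0000,1.0000)
R[2][0] = 1.0000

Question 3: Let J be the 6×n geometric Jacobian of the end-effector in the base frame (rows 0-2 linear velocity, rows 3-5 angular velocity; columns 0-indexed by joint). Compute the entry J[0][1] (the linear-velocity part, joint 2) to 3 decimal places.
axis z_1 = (0.0000,1.0000,0.0000); lever o_n−o_1 = (0.0000,4.0000,2.0000)
cross product → J_v[:, 1] = (2.0000,0.0000,0.0000)
J_ω[:, 1] = z_1
entry J[0][1] = 2.0000

2.000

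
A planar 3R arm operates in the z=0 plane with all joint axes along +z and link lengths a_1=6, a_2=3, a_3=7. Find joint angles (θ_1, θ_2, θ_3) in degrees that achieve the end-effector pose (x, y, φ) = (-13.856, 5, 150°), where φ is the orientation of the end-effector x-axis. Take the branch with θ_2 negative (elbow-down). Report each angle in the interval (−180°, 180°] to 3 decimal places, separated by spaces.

-171.784 -60.012 21.796

wrist centre = target − a_3·(cos φ, sin φ) = (-7.7938, 1.5000)
cos θ_2 = (62.9937−6²−3²)/(2·6·3) = 0.4998; θ_2 = -60.0116° (elbow-down)
β = atan2(1.5000,-7.7938) = 169.1061°; ψ = atan2(-2.5984,7.4995) = -19.1099°
θ_1 = β − ψ = 188.2160°
θ_3 = φ − θ_1 − θ_2 = 21.7957° (wrapped to (-180°,180°])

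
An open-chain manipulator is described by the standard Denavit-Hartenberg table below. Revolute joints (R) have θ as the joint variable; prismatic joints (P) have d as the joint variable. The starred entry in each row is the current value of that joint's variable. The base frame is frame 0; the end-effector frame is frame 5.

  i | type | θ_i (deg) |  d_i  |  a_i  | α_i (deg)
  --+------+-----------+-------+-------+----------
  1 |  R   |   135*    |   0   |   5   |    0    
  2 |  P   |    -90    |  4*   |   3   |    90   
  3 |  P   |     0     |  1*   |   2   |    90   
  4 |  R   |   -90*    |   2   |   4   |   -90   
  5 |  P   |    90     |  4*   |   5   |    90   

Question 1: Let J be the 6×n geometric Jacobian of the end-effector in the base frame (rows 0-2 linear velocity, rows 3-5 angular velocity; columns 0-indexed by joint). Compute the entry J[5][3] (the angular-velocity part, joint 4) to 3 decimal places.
-1.000

axis z_3 = (0.0000,-0.0000,-1.0000); lever o_n−o_3 = (0.0000,5.6569,3.0000)
cross product → J_v[:, 3] = (5.6569,-0.0000,0.0000)
J_ω[:, 3] = z_3
entry J[5][3] = -1.0000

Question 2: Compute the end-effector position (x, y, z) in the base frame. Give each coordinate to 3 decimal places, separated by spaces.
0.707 12.021 7.000

after link 1: o_1 = (-3.5355, 3.5355, 0.0000)
after link 2: o_2 = (-1.4142, 5.6569, 4.0000)
after link 3: o_3 = (0.7071, 6.3640, 4.0000)
after link 4: o_4 = (-2.1213, 9.1924, 2.0000)
after link 5: o_5 = (0.7071, 12.0208, 7.0000)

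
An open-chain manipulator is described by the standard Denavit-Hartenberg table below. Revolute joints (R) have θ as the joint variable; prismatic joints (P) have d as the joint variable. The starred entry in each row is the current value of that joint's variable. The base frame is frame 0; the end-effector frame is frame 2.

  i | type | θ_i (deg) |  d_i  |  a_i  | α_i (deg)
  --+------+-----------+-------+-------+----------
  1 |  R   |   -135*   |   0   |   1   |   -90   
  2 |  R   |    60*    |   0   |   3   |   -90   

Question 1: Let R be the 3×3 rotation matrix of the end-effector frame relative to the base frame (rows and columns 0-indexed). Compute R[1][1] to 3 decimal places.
0.707

End-effector y-axis (col 1 of R) = (-0.7071,0.7071,-0.0000)
R[1][1] = 0.7071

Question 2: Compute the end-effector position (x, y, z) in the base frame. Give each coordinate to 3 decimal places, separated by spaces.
-1.768 -1.768 -2.598

after link 1: o_1 = (-0.7071, -0.7071, 0.0000)
after link 2: o_2 = (-1.7678, -1.7678, -2.5981)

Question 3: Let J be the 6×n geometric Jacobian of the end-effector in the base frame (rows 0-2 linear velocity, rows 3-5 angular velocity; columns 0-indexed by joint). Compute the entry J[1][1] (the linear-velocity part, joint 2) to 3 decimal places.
axis z_1 = (0.7071,-0.7071,0.0000); lever o_n−o_1 = (-1.0607,-1.0607,-2.5981)
cross product → J_v[:, 1] = (1.8371,1.8371,-1.5000)
J_ω[:, 1] = z_1
entry J[1][1] = 1.8371

1.837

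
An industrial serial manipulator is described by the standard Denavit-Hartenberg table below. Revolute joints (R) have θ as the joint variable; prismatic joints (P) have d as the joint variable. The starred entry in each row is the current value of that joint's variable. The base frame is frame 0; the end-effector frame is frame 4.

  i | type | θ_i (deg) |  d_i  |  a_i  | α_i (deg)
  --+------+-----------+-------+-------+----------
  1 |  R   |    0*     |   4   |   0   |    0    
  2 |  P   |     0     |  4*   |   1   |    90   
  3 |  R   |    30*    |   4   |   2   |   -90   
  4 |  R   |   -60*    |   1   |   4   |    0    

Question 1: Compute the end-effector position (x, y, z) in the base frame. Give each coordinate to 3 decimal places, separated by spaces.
3.964 -7.464 10.866

after link 1: o_1 = (0.0000, 0.0000, 4.0000)
after link 2: o_2 = (1.0000, 0.0000, 8.0000)
after link 3: o_3 = (2.7321, -4.0000, 9.0000)
after link 4: o_4 = (3.9641, -7.4641, 10.8660)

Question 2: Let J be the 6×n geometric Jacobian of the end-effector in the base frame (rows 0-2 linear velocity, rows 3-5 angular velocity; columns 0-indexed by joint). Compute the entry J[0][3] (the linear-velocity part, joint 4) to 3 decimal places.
3.000

axis z_3 = (-0.5000,-0.0000,0.8660); lever o_n−o_3 = (1.2321,-3.4641,1.8660)
cross product → J_v[:, 3] = (3.0000,2.0000,1.7321)
J_ω[:, 3] = z_3
entry J[0][3] = 3.0000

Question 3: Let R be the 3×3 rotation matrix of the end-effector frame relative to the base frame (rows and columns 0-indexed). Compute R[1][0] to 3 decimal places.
End-effector x-axis (col 0 of R) = (0.4330,-0.8660,0.2500)
R[1][0] = -0.8660

-0.866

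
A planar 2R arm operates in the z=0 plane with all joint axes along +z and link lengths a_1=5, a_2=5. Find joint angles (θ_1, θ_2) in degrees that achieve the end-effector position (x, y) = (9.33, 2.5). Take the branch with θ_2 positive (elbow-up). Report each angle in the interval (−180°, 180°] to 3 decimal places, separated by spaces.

cos θ_2 = (93.2989−5²−5²)/(2·5·5) = 0.8660; θ_2 = 30.0054° (elbow-up)
β = atan2(2.5000,9.3300) = 15.0002°; ψ = atan2(2.5004,9.3299) = 15.0027°
θ_1 = β − ψ = -0.0025°

-0.003 30.005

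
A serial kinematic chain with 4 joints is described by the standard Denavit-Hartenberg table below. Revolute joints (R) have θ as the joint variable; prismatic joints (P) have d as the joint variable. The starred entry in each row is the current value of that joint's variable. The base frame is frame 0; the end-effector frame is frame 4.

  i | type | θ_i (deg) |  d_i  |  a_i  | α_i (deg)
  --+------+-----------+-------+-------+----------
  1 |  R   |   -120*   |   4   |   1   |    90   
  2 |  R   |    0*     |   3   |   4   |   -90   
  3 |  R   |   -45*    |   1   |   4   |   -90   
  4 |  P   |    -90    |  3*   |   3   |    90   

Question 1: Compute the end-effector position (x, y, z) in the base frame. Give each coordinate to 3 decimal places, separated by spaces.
after link 1: o_1 = (-0.5000, -0.8660, 4.0000)
after link 2: o_2 = (-5.0981, -2.8301, 4.0000)
after link 3: o_3 = (-8.9618, -3.8654, 5.0000)
after link 4: o_4 = (-8.1853, -6.7632, 8.0000)

-8.185 -6.763 8.000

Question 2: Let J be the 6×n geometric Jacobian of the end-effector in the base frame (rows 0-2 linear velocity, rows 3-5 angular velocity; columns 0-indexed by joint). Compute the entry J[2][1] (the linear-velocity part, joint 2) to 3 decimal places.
axis z_1 = (-0.8660,0.5000,0.0000); lever o_n−o_1 = (-7.6853,-5.8972,4.0000)
cross product → J_v[:, 1] = (2.0000,3.4641,8.9497)
J_ω[:, 1] = z_1
entry J[2][1] = 8.9497

8.950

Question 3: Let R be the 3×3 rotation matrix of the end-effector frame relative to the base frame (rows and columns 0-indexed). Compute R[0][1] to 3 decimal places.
End-effector y-axis (col 1 of R) = (0.2588,-0.9659,0.0000)
R[0][1] = 0.2588

0.259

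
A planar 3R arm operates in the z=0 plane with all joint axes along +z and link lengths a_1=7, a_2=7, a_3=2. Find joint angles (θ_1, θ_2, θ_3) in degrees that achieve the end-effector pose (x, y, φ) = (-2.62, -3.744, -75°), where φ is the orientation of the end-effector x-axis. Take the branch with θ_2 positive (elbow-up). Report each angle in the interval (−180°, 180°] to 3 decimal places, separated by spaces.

135.008 150.001 -0.009

wrist centre = target − a_3·(cos φ, sin φ) = (-3.1376, -1.8121)
cos θ_2 = (13.1287−7²−7²)/(2·7·7) = -0.8660; θ_2 = 150.0010° (elbow-up)
β = atan2(-1.8121,-3.1376) = -149.9913°; ψ = atan2(3.4999,0.9378) = 75.0005°
θ_1 = β − ψ = -224.9918°
θ_3 = φ − θ_1 − θ_2 = -0.0092° (wrapped to (-180°,180°])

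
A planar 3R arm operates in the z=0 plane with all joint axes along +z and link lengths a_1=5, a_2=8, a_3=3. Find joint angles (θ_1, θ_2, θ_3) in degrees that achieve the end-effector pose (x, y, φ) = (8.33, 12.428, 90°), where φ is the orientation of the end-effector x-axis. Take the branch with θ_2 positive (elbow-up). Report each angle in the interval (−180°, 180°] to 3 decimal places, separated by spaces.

29.995 30.009 29.997

wrist centre = target − a_3·(cos φ, sin φ) = (8.3300, 9.4280)
cos θ_2 = (158.2761−5²−8²)/(2·5·8) = 0.8660; θ_2 = 30.0085° (elbow-up)
β = atan2(9.4280,8.3300) = 48.5382°; ψ = atan2(4.0010,11.9276) = 18.5437°
θ_1 = β − ψ = 29.9945°
θ_3 = φ − θ_1 − θ_2 = 29.9970° (wrapped to (-180°,180°])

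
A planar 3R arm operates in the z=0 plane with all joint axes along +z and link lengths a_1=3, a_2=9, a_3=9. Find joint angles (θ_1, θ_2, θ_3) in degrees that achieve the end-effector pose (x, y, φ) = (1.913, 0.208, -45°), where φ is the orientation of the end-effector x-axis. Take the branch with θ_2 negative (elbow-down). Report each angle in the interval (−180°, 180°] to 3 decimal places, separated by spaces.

-135.000 -119.998 -150.002

wrist centre = target − a_3·(cos φ, sin φ) = (-4.4510, 6.5720)
cos θ_2 = (63.0017−3²−9²)/(2·3·9) = -0.5000; θ_2 = -119.9979° (elbow-down)
β = atan2(6.5720,-4.4510) = 124.1084°; ψ = atan2(-7.7944,-1.4997) = -100.8911°
θ_1 = β − ψ = 224.9996°
θ_3 = φ − θ_1 − θ_2 = -150.0017° (wrapped to (-180°,180°])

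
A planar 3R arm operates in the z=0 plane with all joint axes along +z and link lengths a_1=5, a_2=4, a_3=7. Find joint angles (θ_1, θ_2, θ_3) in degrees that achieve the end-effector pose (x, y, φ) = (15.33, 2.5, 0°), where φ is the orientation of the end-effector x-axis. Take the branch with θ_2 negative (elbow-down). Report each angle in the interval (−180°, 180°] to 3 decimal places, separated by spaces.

30.003 -30.006 0.003

wrist centre = target − a_3·(cos φ, sin φ) = (8.3300, 2.5000)
cos θ_2 = (75.6389−5²−4²)/(2·5·4) = 0.8660; θ_2 = -30.0061° (elbow-down)
β = atan2(2.5000,8.3300) = 16.7056°; ψ = atan2(-2.0004,8.4639) = -13.2974°
θ_1 = β − ψ = 30.0029°
θ_3 = φ − θ_1 − θ_2 = 0.0032° (wrapped to (-180°,180°])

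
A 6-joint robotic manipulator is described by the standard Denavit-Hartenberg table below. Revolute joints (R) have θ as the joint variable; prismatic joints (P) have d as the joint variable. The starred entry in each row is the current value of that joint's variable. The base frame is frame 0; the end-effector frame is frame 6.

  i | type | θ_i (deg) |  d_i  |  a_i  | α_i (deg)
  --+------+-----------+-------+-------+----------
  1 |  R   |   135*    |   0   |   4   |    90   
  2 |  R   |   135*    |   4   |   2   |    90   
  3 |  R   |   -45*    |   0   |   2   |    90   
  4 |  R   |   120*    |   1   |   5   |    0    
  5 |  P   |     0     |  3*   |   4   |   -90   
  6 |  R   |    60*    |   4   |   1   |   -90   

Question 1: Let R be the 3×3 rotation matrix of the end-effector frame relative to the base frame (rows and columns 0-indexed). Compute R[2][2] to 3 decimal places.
-0.064

End-effector z-axis (col 2 of R) = (0.7384,-0.6714,-0.0638)
R[2][2] = -0.0638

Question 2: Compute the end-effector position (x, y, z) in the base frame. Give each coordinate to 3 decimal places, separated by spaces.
-3.879 12.616 1.144

after link 1: o_1 = (-2.8284, 2.8284, 0.0000)
after link 2: o_2 = (1.0000, 4.6569, 1.4142)
after link 3: o_3 = (0.7071, 2.9497, 2.4142)
after link 4: o_4 = (-1.9454, 7.1022, 3.7261)
after link 5: o_5 = (-5.9452, 10.1021, 3.6756)
after link 6: o_6 = (-3.8786, 12.6156, 1.1435)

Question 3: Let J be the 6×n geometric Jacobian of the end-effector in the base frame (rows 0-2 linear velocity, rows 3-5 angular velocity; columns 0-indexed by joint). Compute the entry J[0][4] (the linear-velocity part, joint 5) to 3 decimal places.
prismatic axis z_4 = (-0.8536,-0.1464,-0.5000)
J_v[:, 4] = z_4; J_ω[:, 4] = (0,0,0)
entry J[0][4] = -0.8536

-0.854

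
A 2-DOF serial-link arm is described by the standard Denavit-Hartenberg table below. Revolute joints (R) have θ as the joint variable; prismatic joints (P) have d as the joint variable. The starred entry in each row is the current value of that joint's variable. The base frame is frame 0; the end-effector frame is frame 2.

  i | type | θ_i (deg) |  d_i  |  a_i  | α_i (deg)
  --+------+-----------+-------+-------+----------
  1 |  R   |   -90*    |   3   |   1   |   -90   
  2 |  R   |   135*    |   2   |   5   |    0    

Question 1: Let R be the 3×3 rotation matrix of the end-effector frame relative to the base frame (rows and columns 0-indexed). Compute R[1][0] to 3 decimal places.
0.707

End-effector x-axis (col 0 of R) = (0.0000,0.7071,-0.7071)
R[1][0] = 0.7071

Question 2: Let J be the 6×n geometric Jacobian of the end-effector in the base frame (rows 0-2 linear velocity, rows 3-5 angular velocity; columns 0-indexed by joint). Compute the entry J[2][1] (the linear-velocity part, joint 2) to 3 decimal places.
axis z_1 = (1.0000,0.0000,0.0000); lever o_n−o_1 = (2.0000,3.5355,-3.5355)
cross product → J_v[:, 1] = (-0.0000,3.5355,3.5355)
J_ω[:, 1] = z_1
entry J[2][1] = 3.5355

3.536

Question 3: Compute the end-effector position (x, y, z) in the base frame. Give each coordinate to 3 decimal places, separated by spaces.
2.000 2.536 -0.536

after link 1: o_1 = (0.0000, -1.0000, 3.0000)
after link 2: o_2 = (2.0000, 2.5355, -0.5355)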